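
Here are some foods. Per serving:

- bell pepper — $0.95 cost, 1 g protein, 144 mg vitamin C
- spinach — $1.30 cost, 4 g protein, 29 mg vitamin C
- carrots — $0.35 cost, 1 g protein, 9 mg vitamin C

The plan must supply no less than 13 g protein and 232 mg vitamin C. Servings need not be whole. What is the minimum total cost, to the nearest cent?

Check every corner: each single food scaled to meet both minima, and each pair solved so both constraints bind.
bell pepper only: max(13/1, 232/144) = 13 servings → $12.35.
spinach only: max(13/4, 232/29) = 8 servings → $10.40.
carrots only: max(13/1, 232/9) = 25.78 servings → $9.02.
bell pepper + spinach with both tight: 1.007 servings and 2.998 servings → $4.85.
bell pepper + carrots with both tight: 0.8519 servings and 12.15 servings → $5.06.
spinach + carrots: intersection lies outside the first quadrant.
Cheapest feasible corner: $4.85.

$4.85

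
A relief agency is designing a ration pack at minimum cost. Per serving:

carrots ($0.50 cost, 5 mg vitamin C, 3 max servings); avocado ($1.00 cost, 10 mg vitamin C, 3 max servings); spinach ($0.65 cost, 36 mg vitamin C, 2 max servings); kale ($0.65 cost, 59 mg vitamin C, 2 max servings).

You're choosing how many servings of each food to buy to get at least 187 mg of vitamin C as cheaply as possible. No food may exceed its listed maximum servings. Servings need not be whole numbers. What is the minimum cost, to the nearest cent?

Cost per mg of vitamin C: kale $0.0110, spinach $0.0181, carrots $0.1000, avocado $0.1000.
Take 2 servings of kale: +118.0 mg vitamin C for $1.30 (total $1.30, still need 69.0 mg).
Take 1.917 servings of spinach: +69.0 mg vitamin C for $1.25 (total $2.55, still need 0.0 mg).
Filling from the cheapest source first is optimal under one linear minimum: $2.55.

$2.55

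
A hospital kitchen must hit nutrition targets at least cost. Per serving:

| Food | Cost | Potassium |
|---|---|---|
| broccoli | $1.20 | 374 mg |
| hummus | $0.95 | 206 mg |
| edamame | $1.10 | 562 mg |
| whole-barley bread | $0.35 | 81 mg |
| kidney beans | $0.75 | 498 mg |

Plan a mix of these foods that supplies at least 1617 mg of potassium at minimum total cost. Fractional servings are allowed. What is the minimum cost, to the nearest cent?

$2.44

Cost per mg of potassium: kidney beans $0.0015, edamame $0.0020, broccoli $0.0032, whole-barley bread $0.0043, hummus $0.0046.
With no serving limits, use only kidney beans: 1617 mg / 498 mg = 3.247 servings × $0.75 = $2.44.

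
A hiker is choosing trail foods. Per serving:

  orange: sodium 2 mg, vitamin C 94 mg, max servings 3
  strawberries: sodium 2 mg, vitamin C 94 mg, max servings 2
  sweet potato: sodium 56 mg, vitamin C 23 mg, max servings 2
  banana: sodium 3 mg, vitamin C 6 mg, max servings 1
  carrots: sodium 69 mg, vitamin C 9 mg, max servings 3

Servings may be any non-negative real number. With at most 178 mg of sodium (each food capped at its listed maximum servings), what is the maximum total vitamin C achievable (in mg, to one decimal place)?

528.9 mg

Vitamin C per mg sodium: orange 47, strawberries 47, banana 2, sweet potato 0.4107, carrots 0.1304.
Take 3 servings of orange: uses 6 mg sodium, +282.0 mg vitamin C (running total 282.0 mg).
Take 2 servings of strawberries: uses 4 mg sodium, +188.0 mg vitamin C (running total 470.0 mg).
Take 1 serving of banana: uses 3 mg sodium, +6.0 mg vitamin C (running total 476.0 mg).
Take 2 servings of sweet potato: uses 112 mg sodium, +46.0 mg vitamin C (running total 522.0 mg).
Take 0.7681 servings of carrots: uses 53 mg sodium, +6.9 mg vitamin C (running total 528.9 mg).
Filling greedily by vitamin C-per-mg sodium is optimal for one linear limit, giving 528.9 mg.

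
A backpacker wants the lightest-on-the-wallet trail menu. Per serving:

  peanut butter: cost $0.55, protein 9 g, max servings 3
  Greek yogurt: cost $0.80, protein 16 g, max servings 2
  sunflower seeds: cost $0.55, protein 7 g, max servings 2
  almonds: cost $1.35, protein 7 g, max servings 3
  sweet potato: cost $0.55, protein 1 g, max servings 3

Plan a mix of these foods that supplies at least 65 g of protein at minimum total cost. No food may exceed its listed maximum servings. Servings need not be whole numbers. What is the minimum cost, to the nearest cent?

$3.72

Cost per g of protein: Greek yogurt $0.0500, peanut butter $0.0611, sunflower seeds $0.0786, almonds $0.1929, sweet potato $0.5500.
Take 2 servings of Greek yogurt: +32.0 g protein for $1.60 (total $1.60, still need 33.0 g).
Take 3 servings of peanut butter: +27.0 g protein for $1.65 (total $3.25, still need 6.0 g).
Take 0.8571 servings of sunflower seeds: +6.0 g protein for $0.47 (total $3.72, still need 0.0 g).
Filling from the cheapest source first is optimal under one linear minimum: $3.72.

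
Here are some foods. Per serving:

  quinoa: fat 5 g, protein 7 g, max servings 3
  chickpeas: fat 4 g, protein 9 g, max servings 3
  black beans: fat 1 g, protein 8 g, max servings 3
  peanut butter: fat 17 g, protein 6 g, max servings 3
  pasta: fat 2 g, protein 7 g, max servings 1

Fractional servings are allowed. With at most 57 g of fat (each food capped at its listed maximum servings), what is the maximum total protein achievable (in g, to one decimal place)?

87.8 g

Protein per g fat: black beans 8, pasta 3.5, chickpeas 2.25, quinoa 1.4, peanut butter 0.3529.
Take 3 servings of black beans: uses 3 g fat, +24.0 g protein (running total 24.0 g).
Take 1 serving of pasta: uses 2 g fat, +7.0 g protein (running total 31.0 g).
Take 3 servings of chickpeas: uses 12 g fat, +27.0 g protein (running total 58.0 g).
Take 3 servings of quinoa: uses 15 g fat, +21.0 g protein (running total 79.0 g).
Take 1.471 servings of peanut butter: uses 25 g fat, +8.8 g protein (running total 87.8 g).
Filling greedily by protein-per-g fat is optimal for one linear limit, giving 87.8 g.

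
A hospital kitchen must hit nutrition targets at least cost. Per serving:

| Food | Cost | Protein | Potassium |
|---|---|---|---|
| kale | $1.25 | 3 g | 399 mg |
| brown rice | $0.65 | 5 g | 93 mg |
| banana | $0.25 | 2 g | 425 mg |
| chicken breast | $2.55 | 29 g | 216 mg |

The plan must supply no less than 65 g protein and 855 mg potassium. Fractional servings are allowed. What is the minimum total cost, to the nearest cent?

$5.78

At the optimum either one food covers both requirements or two foods hit both targets exactly; no other combination can be cheaper.
kale only: max(65/3, 855/399) = 21.67 servings → $27.08.
brown rice only: max(65/5, 855/93) = 13 servings → $8.45.
banana only: max(65/2, 855/425) = 32.5 servings → $8.12.
chicken breast only: max(65/29, 855/216) = 3.958 servings → $10.09.
kale + brown rice: intersection lies outside the first quadrant.
kale + banana: intersection lies outside the first quadrant.
kale + chicken breast with both tight: 0.9846 servings and 2.14 servings → $6.69.
brown rice + banana: intersection lies outside the first quadrant.
brown rice + chicken breast with both tight: 6.651 servings and 1.095 servings → $7.11.
banana + chicken breast with both tight: 0.9043 servings and 2.179 servings → $5.78.
So the least-cost plan costs $5.78.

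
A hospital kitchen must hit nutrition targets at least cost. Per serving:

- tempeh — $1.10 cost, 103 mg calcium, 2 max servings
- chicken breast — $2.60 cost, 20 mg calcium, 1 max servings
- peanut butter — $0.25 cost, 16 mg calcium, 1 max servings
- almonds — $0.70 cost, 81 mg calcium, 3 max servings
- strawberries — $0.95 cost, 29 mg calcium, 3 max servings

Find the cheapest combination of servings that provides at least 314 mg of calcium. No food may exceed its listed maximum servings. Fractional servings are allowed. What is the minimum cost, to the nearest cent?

Cost per mg of calcium: almonds $0.0086, tempeh $0.0107, peanut butter $0.0156, strawberries $0.0328, chicken breast $0.1300.
Take 3 servings of almonds: +243.0 mg calcium for $2.10 (total $2.10, still need 71.0 mg).
Take 0.6893 servings of tempeh: +71.0 mg calcium for $0.76 (total $2.86, still need 0.0 mg).
Filling from the cheapest source first is optimal under one linear minimum: $2.86.

$2.86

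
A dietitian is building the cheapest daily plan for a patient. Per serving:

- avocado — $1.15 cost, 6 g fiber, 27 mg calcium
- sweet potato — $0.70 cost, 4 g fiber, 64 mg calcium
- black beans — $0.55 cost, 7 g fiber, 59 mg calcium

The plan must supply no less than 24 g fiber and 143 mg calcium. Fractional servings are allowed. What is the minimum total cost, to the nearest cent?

Compare the cost at each extreme point of the feasible region.
avocado only: max(24/6, 143/27) = 5.296 servings → $6.09.
sweet potato only: max(24/4, 143/64) = 6 servings → $4.20.
black beans only: max(24/7, 143/59) = 3.429 servings → $1.89.
avocado + sweet potato with both tight: 3.493 servings and 0.7609 servings → $4.55.
avocado + black beans with both tight: 2.515 servings and 1.273 servings → $3.59.
sweet potato + black beans: intersection lies outside the first quadrant.
So the least-cost plan costs $1.89.

$1.89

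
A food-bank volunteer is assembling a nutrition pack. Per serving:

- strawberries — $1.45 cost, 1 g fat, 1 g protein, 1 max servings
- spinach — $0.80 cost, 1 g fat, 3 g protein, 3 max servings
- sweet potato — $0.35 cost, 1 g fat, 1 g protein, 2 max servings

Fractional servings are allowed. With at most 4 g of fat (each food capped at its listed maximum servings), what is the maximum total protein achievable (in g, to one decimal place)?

10.0 g

Protein per g fat: spinach 3, strawberries 1, sweet potato 1.
Take 3 servings of spinach: uses 3 g fat, +9.0 g protein (running total 9.0 g).
Take 1 serving of strawberries: uses 1 g fat, +1.0 g protein (running total 10.0 g).
Greedy by best ratio exhausts the fat allowance optimally: 10.0 g.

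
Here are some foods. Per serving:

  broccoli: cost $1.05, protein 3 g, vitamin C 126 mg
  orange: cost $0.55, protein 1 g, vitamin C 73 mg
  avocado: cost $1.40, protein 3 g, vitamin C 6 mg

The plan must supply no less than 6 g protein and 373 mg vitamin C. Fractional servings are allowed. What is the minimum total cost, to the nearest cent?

broccoli only: max(6/3, 373/126) = 2.96 servings → $3.11.
orange only: max(6/1, 373/73) = 6 servings → $3.30.
avocado only: max(6/3, 373/6) = 62.17 servings → $87.03.
broccoli + orange with both tight: 0.6989 servings and 3.903 servings → $2.88.
broccoli + avocado with both targets exact would need a negative amount; discard.
orange + avocado with both tight: 5.085 servings and 0.3052 servings → $3.22.
The minimum over all feasible corners is $2.88.

$2.88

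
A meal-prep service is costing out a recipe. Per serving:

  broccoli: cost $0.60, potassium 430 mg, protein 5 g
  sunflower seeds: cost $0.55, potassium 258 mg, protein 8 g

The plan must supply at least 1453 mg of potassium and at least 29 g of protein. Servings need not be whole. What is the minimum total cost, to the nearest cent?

$2.49

An LP optimum is at a vertex; with two nutrient constraints at most two foods are used. Check each candidate.
broccoli only: max(1453/430, 29/5) = 5.8 servings → $3.48.
sunflower seeds only: max(1453/258, 29/8) = 5.632 servings → $3.10.
broccoli + sunflower seeds with both tight: 1.927 servings and 2.421 servings → $2.49.
Cheapest feasible corner: $2.49.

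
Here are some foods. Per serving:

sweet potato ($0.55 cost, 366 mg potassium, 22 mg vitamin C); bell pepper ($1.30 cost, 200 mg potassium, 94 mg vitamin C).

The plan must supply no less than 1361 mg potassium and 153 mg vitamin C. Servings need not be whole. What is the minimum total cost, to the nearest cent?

$2.91

Check every corner: each single food scaled to meet both minima, and each pair solved so both constraints bind.
sweet potato only: max(1361/366, 153/22) = 6.955 servings → $3.83.
bell pepper only: max(1361/200, 153/94) = 6.805 servings → $8.85.
sweet potato + bell pepper with both tight: 3.244 servings and 0.8684 servings → $2.91.
Cheapest feasible corner: $2.91.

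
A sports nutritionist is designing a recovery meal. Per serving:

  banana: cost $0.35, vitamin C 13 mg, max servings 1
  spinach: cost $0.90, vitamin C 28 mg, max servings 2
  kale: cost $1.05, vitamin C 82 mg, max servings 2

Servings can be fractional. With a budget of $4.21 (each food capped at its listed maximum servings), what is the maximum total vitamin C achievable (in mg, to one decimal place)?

Vitamin C per dollar: kale 78.1, banana 37.14, spinach 31.11.
Take 2 servings of kale: spends $2.10, +164.0 mg vitamin C (running total 164.0 mg).
Take 1 serving of banana: spends $0.35, +13.0 mg vitamin C (running total 177.0 mg).
Take 1.956 servings of spinach: spends $1.76, +54.8 mg vitamin C (running total 231.8 mg).
Filling greedily by vitamin C-per-dollar is optimal for one linear limit, giving 231.8 mg.

231.8 mg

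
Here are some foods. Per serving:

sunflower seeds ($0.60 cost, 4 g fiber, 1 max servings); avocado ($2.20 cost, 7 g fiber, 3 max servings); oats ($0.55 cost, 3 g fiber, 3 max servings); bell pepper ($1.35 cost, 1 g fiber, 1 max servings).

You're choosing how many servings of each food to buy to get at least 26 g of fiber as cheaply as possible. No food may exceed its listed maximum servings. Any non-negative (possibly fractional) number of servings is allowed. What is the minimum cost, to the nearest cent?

$6.34

Cost per g of fiber: sunflower seeds $0.1500, oats $0.1833, avocado $0.3143, bell pepper $1.3500.
Take 1 serving of sunflower seeds: +4.0 g fiber for $0.60 (total $0.60, still need 22.0 g).
Take 3 servings of oats: +9.0 g fiber for $1.65 (total $2.25, still need 13.0 g).
Take 1.857 servings of avocado: +13.0 g fiber for $4.09 (total $6.34, still need 0.0 g).
Greedy by cheapest-per-g is optimal for a single linear constraint, so the minimum cost is $6.34.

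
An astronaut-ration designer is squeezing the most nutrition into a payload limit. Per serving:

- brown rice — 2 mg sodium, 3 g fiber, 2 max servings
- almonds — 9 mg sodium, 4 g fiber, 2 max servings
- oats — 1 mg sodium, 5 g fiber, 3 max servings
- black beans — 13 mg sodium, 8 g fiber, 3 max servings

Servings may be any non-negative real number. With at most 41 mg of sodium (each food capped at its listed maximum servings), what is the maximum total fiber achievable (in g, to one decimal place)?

41.9 g

Fiber per mg sodium: oats 5, brown rice 1.5, black beans 0.6154, almonds 0.4444.
Take 3 servings of oats: uses 3 mg sodium, +15.0 g fiber (running total 15.0 g).
Take 2 servings of brown rice: uses 4 mg sodium, +6.0 g fiber (running total 21.0 g).
Take 2.615 servings of black beans: uses 34 mg sodium, +20.9 g fiber (running total 41.9 g).
Greedy by best ratio exhausts the sodium allowance optimally: 41.9 g.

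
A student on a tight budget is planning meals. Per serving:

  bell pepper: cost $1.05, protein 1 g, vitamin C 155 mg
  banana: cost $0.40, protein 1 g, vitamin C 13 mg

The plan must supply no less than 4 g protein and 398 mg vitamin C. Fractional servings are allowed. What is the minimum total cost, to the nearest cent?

bell pepper only: max(4/1, 398/155) = 4 servings → $4.20.
banana only: max(4/1, 398/13) = 30.62 servings → $12.25.
bell pepper + banana with both tight: 2.437 servings and 1.563 servings → $3.18.
The minimum over all feasible corners is $3.18.

$3.18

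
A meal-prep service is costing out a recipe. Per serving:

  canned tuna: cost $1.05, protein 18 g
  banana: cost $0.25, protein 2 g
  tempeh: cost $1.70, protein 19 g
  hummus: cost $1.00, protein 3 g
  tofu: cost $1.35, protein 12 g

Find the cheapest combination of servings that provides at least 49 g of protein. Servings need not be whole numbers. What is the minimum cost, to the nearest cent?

$2.86

Cost per g of protein: canned tuna $0.0583, tempeh $0.0895, tofu $0.1125, banana $0.1250, hummus $0.3333.
With no serving limits, use only canned tuna: 49 g / 18 g = 2.722 servings × $1.05 = $2.86.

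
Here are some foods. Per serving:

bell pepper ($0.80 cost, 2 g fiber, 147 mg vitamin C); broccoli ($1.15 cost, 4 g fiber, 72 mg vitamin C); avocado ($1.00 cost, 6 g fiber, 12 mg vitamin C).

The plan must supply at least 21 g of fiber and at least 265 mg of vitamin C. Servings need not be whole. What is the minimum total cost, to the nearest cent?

$4.23

Two binding constraints pin down two serving amounts, so the optimal mix uses at most two foods. The candidates are each food alone (scaled to the tighter of fiber/vitamin C) and each pair with both constraints tight.
bell pepper only: max(21/2, 265/147) = 10.5 servings → $8.40.
broccoli only: max(21/4, 265/72) = 5.25 servings → $6.04.
avocado only: max(21/6, 265/12) = 22.08 servings → $22.08.
bell pepper + broccoli: the both-tight solution has a negative serving — not a feasible corner.
bell pepper + avocado with both tight: 1.559 servings and 2.98 servings → $4.23.
broccoli + avocado with both tight: 3.484 servings and 1.177 servings → $5.18.
Cheapest feasible corner: $4.23.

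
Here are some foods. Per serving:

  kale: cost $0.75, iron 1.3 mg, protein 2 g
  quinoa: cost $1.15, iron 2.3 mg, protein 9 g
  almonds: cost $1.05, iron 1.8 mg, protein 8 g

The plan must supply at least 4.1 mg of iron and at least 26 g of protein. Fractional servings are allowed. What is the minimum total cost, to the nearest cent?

$3.32

Compare the cost at each extreme point of the feasible region.
kale only: max(4.1/1.3, 26/2) = 13 servings → $9.75.
quinoa only: max(4.1/2.3, 26/9) = 2.889 servings → $3.32.
almonds only: max(4.1/1.8, 26/8) = 3.25 servings → $3.41.
kale + quinoa: the both-tight solution has a negative serving — not a feasible corner.
kale + almonds: intersection lies outside the first quadrant.
quinoa + almonds with both targets exact would need a negative amount; discard.
The minimum over all feasible corners is $3.32.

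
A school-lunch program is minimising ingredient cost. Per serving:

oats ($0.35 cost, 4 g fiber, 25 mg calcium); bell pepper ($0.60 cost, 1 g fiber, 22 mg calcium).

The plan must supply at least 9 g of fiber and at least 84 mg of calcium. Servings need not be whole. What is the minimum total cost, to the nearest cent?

$1.18

A basic optimal solution has at most two foods positive. Try each food alone and each pair with both targets met exactly.
oats only: max(9/4, 84/25) = 3.36 servings → $1.18.
bell pepper only: max(9/1, 84/22) = 9 servings → $5.40.
oats + bell pepper with both tight: 1.81 servings and 1.762 servings → $1.69.
Cheapest feasible corner: $1.18.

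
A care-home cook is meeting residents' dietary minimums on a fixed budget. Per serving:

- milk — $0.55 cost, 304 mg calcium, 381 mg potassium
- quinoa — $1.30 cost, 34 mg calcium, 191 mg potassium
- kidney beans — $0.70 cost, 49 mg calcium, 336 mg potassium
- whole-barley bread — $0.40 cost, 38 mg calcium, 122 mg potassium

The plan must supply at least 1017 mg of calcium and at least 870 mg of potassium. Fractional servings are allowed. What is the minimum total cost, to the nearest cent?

$1.84

Minimising a linear cost over {calcium ≥ 1017, potassium ≥ 870, servings ≥ 0} — the optimum is at a vertex, using one or two foods.
milk only: max(1017/304, 870/381) = 3.345 servings → $1.84.
quinoa only: max(1017/34, 870/191) = 29.91 servings → $38.89.
kidney beans only: max(1017/49, 870/336) = 20.76 servings → $14.53.
whole-barley bread only: max(1017/38, 870/122) = 26.76 servings → $10.71.
milk + quinoa: the both-tight solution has a negative serving — not a feasible corner.
milk + kidney beans: the both-tight solution has a negative serving — not a feasible corner.
milk + whole-barley bread with both targets exact would need a negative amount; discard.
quinoa + kidney beans: the both-tight solution has a negative serving — not a feasible corner.
quinoa + whole-barley bread: the both-tight solution has a negative serving — not a feasible corner.
kidney beans + whole-barley bread: intersection lies outside the first quadrant.
The minimum over all feasible corners is $1.84.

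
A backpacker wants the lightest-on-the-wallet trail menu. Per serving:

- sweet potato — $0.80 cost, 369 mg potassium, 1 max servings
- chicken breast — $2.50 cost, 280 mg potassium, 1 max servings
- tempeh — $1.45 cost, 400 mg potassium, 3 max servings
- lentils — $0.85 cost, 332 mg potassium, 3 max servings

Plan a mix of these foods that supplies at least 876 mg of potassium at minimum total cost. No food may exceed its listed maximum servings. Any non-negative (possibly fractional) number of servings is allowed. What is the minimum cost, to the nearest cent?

Cost per mg of potassium: sweet potato $0.0022, lentils $0.0026, tempeh $0.0036, chicken breast $0.0089.
Take 1 serving of sweet potato: +369.0 mg potassium for $0.80 (total $0.80, still need 507.0 mg).
Take 1.527 servings of lentils: +507.0 mg potassium for $1.30 (total $2.10, still need 0.0 mg).
Filling from the cheapest source first is optimal under one linear minimum: $2.10.

$2.10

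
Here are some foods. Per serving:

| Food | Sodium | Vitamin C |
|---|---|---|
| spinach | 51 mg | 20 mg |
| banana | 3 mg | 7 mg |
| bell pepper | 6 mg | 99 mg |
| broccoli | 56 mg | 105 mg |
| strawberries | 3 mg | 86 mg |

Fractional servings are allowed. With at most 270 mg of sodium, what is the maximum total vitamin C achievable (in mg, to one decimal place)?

7740.0 mg

Vitamin C per mg sodium: strawberries 28.67, bell pepper 16.5, banana 2.333, broccoli 1.875, spinach 0.3922.
With no serving limits, spend the whole sodium allowance on strawberries: 270 mg / 3 mg × 86 mg = 7740.0 mg.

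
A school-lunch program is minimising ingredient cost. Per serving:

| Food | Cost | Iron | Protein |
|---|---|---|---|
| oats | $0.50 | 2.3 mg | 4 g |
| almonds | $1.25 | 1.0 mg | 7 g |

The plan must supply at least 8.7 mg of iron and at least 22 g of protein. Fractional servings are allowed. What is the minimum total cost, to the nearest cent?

$2.75

At the optimum either one food covers both requirements or two foods hit both targets exactly; no other combination can be cheaper.
oats only: max(8.7/2.3, 22/4) = 5.5 servings → $2.75.
almonds only: max(8.7/1.0, 22/7) = 8.7 servings → $10.88.
oats + almonds with both tight: 3.215 servings and 1.306 servings → $3.24.
Cheapest feasible corner: $2.75.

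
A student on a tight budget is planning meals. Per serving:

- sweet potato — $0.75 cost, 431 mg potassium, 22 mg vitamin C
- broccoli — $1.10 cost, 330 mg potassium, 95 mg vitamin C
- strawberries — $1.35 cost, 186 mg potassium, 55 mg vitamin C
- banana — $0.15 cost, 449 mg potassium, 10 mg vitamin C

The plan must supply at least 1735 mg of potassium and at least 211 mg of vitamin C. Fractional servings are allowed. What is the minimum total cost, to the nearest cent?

The cheapest plan sits at a corner of the feasible region — with two constraints it uses at most two foods.
sweet potato only: max(1735/431, 211/22) = 9.591 servings → $7.19.
broccoli only: max(1735/330, 211/95) = 5.258 servings → $5.78.
strawberries only: max(1735/186, 211/55) = 9.328 servings → $12.59.
banana only: max(1735/449, 211/10) = 21.1 servings → $3.17.
sweet potato + broccoli with both tight: 2.826 servings and 1.567 servings → $3.84.
sweet potato + strawberries with both tight: 2.864 servings and 2.691 servings → $5.78.
sweet potato + banana: the both-tight solution has a negative serving — not a feasible corner.
broccoli + strawberries: the both-tight solution has a negative serving — not a feasible corner.
broccoli + banana with both tight: 1.966 servings and 2.419 servings → $2.53.
strawberries + banana with both tight: 3.389 servings and 2.46 servings → $4.94.
Cheapest feasible corner: $2.53.

$2.53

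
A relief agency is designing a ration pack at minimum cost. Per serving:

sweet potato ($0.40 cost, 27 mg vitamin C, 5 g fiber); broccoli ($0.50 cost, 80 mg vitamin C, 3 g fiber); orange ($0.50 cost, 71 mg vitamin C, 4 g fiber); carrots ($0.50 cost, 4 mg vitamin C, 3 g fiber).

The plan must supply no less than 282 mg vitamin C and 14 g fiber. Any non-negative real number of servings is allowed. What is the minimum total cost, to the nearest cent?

$1.91

Check every corner: each single food scaled to meet both minima, and each pair solved so both constraints bind.
sweet potato only: max(282/27, 14/5) = 10.44 servings → $4.18.
broccoli only: max(282/80, 14/3) = 4.667 servings → $2.33.
orange only: max(282/71, 14/4) = 3.972 servings → $1.99.
carrots only: max(282/4, 14/3) = 70.5 servings → $35.25.
sweet potato + broccoli with both tight: 0.8589 servings and 3.235 servings → $1.96.
sweet potato + orange: the both-tight solution has a negative serving — not a feasible corner.
sweet potato + carrots: the both-tight solution has a negative serving — not a feasible corner.
broccoli + orange with both tight: 1.252 servings and 2.561 servings → $1.91.
broccoli + carrots with both tight: 3.465 servings and 1.202 servings → $2.33.
orange + carrots: the both-tight solution has a negative serving — not a feasible corner.
So the least-cost plan costs $1.91.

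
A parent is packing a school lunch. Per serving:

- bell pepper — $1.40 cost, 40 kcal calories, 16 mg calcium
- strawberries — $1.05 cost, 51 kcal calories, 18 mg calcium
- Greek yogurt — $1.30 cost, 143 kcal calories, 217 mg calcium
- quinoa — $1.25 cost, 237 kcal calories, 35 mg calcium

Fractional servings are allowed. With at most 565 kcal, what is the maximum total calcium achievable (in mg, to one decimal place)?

Calcium per kcal: Greek yogurt 1.517, bell pepper 0.4, strawberries 0.3529, quinoa 0.1477.
With no serving limits, spend the whole calories allowance on Greek yogurt: 565 kcal / 143 kcal × 217 mg = 857.4 mg.

857.4 mg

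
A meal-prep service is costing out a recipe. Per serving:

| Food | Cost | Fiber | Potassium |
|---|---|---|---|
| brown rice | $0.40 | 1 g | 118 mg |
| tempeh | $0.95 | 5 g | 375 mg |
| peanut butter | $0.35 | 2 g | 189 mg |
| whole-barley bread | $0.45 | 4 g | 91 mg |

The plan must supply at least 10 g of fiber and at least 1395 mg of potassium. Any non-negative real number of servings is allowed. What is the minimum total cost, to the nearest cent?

For a min-cost LP with two ≥-constraints, a basic feasible solution has at most two positive variables.
brown rice only: max(10/1, 1395/118) = 11.82 servings → $4.73.
tempeh only: max(10/5, 1395/375) = 3.72 servings → $3.53.
peanut butter only: max(10/2, 1395/189) = 7.381 servings → $2.58.
whole-barley bread only: max(10/4, 1395/91) = 15.33 servings → $6.90.
brown rice + tempeh: intersection lies outside the first quadrant.
brown rice + peanut butter with both targets exact would need a negative amount; discard.
brown rice + whole-barley bread: the both-tight solution has a negative serving — not a feasible corner.
tempeh + peanut butter: the both-tight solution has a negative serving — not a feasible corner.
tempeh + whole-barley bread: the both-tight solution has a negative serving — not a feasible corner.
peanut butter + whole-barley bread: intersection lies outside the first quadrant.
Cheapest feasible corner: $2.58.

$2.58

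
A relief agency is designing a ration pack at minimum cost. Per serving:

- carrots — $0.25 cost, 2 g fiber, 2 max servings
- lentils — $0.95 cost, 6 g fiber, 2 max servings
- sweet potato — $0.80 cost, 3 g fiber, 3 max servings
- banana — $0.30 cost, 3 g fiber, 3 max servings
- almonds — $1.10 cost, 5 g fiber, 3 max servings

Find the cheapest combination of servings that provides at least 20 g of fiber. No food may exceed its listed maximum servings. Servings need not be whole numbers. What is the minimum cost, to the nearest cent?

Cost per g of fiber: banana $0.1000, carrots $0.1250, lentils $0.1583, almonds $0.2200, sweet potato $0.2667.
Take 3 servings of banana: +9.0 g fiber for $0.90 (total $0.90, still need 11.0 g).
Take 2 servings of carrots: +4.0 g fiber for $0.50 (total $1.40, still need 7.0 g).
Take 1.167 servings of lentils: +7.0 g fiber for $1.11 (total $2.51, still need 0.0 g).
Filling from the cheapest source first is optimal under one linear minimum: $2.51.

$2.51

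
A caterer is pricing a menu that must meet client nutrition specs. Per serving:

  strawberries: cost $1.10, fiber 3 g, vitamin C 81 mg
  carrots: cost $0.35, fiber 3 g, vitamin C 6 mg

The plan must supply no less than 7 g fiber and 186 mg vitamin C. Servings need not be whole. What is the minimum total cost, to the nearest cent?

$2.54

For a min-cost LP with two ≥-constraints, a basic feasible solution has at most two positive variables.
strawberries only: max(7/3, 186/81) = 2.333 servings → $2.57.
carrots only: max(7/3, 186/6) = 31 servings → $10.85.
strawberries + carrots with both tight: 2.293 servings and 0.04 servings → $2.54.
The minimum over all feasible corners is $2.54.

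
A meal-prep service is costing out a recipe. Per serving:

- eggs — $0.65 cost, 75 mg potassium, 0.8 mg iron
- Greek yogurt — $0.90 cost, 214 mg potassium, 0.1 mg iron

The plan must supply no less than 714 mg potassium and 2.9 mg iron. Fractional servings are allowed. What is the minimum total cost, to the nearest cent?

Minimising a linear cost over {potassium ≥ 714, iron ≥ 2.9, servings ≥ 0} — the optimum is at a vertex, using one or two foods.
eggs only: max(714/75, 2.9/0.8) = 9.52 servings → $6.19.
Greek yogurt only: max(714/214, 2.9/0.1) = 29 servings → $26.10.
eggs + Greek yogurt with both tight: 3.355 servings and 2.161 servings → $4.13.
Cheapest feasible corner: $4.13.

$4.13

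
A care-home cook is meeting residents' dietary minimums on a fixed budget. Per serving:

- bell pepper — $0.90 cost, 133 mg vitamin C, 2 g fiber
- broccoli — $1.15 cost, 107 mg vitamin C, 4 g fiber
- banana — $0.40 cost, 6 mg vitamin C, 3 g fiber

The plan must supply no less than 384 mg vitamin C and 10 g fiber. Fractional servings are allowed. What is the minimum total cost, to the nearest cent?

$3.12

An LP optimum is at a vertex; with two nutrient constraints at most two foods are used. Check each candidate.
bell pepper only: max(384/133, 10/2) = 5 servings → $4.50.
broccoli only: max(384/107, 10/4) = 3.589 servings → $4.13.
banana only: max(384/6, 10/3) = 64 servings → $25.60.
bell pepper + broccoli with both tight: 1.465 servings and 1.767 servings → $3.35.
bell pepper + banana with both tight: 2.822 servings and 1.452 servings → $3.12.
broccoli + banana: intersection lies outside the first quadrant.
Cheapest feasible corner: $3.12.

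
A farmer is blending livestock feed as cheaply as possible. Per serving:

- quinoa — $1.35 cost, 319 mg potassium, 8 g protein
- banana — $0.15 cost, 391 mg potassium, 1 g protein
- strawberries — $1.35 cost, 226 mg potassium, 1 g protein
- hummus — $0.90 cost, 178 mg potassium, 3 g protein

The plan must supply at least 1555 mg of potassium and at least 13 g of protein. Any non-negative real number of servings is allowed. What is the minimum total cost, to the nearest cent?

$1.95

Compare the cost at each extreme point of the feasible region.
quinoa only: max(1555/319, 13/8) = 4.875 servings → $6.58.
banana only: max(1555/391, 13/1) = 13 servings → $1.95.
strawberries only: max(1555/226, 13/1) = 13 servings → $17.55.
hummus only: max(1555/178, 13/3) = 8.736 servings → $7.86.
quinoa + banana with both tight: 1.256 servings and 2.952 servings → $2.14.
quinoa + strawberries with both tight: 0.9288 servings and 5.57 servings → $8.77.
quinoa + hummus: intersection lies outside the first quadrant.
banana + strawberries: the both-tight solution has a negative serving — not a feasible corner.
banana + hummus with both tight: 2.363 servings and 3.546 servings → $3.55.
strawberries + hummus with both tight: 4.702 servings and 2.766 servings → $8.84.
So the least-cost plan costs $1.95.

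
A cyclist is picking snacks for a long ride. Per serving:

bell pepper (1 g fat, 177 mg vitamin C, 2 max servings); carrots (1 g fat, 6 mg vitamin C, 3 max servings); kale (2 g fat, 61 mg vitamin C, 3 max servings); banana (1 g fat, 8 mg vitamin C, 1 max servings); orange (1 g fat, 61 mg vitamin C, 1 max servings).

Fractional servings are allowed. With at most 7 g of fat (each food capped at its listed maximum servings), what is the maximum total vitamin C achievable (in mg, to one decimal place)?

537.0 mg

Vitamin C per g fat: bell pepper 177, orange 61, kale 30.5, banana 8, carrots 6.
Take 2 servings of bell pepper: uses 2 g fat, +354.0 mg vitamin C (running total 354.0 mg).
Take 1 serving of orange: uses 1 g fat, +61.0 mg vitamin C (running total 415.0 mg).
Take 2 servings of kale: uses 4 g fat, +122.0 mg vitamin C (running total 537.0 mg).
Filling greedily by vitamin C-per-g fat is optimal for one linear limit, giving 537.0 mg.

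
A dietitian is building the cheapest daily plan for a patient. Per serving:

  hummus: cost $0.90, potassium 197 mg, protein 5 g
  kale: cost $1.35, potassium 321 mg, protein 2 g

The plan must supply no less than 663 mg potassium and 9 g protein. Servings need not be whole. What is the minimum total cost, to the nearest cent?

$2.88

This is a tiny linear program; its minimum lies at a vertex of the feasible set. List the vertices and price them.
hummus only: max(663/197, 9/5) = 3.365 servings → $3.03.
kale only: max(663/321, 9/2) = 4.5 servings → $6.08.
hummus + kale with both tight: 1.291 servings and 1.273 servings → $2.88.
So the least-cost plan costs $2.88.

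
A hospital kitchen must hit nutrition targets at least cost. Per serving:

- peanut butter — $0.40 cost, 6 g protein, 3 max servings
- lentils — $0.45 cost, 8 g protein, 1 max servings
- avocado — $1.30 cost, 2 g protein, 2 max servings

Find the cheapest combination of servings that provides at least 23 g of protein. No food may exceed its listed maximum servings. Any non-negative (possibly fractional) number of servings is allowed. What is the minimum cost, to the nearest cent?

Cost per g of protein: lentils $0.0563, peanut butter $0.0667, avocado $0.6500.
Take 1 serving of lentils: +8.0 g protein for $0.45 (total $0.45, still need 15.0 g).
Take 2.5 servings of peanut butter: +15.0 g protein for $1.00 (total $1.45, still need 0.0 g).
Greedy by cheapest-per-g is optimal for a single linear constraint, so the minimum cost is $1.45.

$1.45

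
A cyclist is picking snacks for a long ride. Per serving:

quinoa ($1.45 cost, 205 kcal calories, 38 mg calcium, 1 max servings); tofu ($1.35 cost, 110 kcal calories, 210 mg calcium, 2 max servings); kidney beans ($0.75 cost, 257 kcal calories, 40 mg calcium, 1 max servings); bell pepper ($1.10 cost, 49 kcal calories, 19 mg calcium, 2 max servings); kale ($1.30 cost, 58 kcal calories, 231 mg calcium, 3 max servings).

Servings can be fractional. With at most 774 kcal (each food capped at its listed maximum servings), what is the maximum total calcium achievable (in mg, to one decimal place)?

Calcium per kcal: kale 3.983, tofu 1.909, bell pepper 0.3878, quinoa 0.1854, kidney beans 0.1556.
Take 3 servings of kale: uses 174 kcal, +693.0 mg calcium (running total 693.0 mg).
Take 2 servings of tofu: uses 220 kcal, +420.0 mg calcium (running total 1113.0 mg).
Take 2 servings of bell pepper: uses 98 kcal, +38.0 mg calcium (running total 1151.0 mg).
Take 1 serving of quinoa: uses 205 kcal, +38.0 mg calcium (running total 1189.0 mg).
Take 0.2996 servings of kidney beans: uses 77 kcal, +12.0 mg calcium (running total 1201.0 mg).
Filling greedily by calcium-per-kcal is optimal for one linear limit, giving 1201.0 mg.

1201.0 mg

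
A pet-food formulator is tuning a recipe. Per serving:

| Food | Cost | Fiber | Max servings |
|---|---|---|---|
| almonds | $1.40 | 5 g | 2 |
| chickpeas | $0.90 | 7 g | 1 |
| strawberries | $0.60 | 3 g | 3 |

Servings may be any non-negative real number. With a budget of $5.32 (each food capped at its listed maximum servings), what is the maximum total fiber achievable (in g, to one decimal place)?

Fiber per dollar: chickpeas 7.778, strawberries 5, almonds 3.571.
Take 1 serving of chickpeas: spends $0.90, +7.0 g fiber (running total 7.0 g).
Take 3 servings of strawberries: spends $1.80, +9.0 g fiber (running total 16.0 g).
Take 1.871 servings of almonds: spends $2.62, +9.4 g fiber (running total 25.4 g).
Greedy by best ratio exhausts the cost allowance optimally: 25.4 g.

25.4 g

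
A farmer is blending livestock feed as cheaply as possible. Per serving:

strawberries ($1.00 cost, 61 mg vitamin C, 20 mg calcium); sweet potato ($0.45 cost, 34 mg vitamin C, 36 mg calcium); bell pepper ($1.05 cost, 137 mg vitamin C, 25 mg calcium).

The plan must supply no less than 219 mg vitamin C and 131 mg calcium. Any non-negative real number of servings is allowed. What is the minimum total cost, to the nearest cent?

$2.26

The cheapest plan sits at a corner of the feasible region — with two constraints it uses at most two foods.
strawberries only: max(219/61, 131/20) = 6.55 servings → $6.55.
sweet potato only: max(219/34, 131/36) = 6.441 servings → $2.90.
bell pepper only: max(219/137, 131/25) = 5.24 servings → $5.50.
strawberries + sweet potato with both tight: 2.263 servings and 2.382 servings → $3.33.
strawberries + bell pepper with both targets exact would need a negative amount; discard.
sweet potato + bell pepper with both tight: 3.055 servings and 0.8403 servings → $2.26.
Cheapest feasible corner: $2.26.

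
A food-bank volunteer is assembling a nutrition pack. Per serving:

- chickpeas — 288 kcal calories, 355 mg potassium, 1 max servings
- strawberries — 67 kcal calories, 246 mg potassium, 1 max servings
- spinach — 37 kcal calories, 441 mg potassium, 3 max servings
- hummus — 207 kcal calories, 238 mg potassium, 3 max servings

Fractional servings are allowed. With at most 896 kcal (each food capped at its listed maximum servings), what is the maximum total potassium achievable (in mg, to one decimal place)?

Potassium per kcal: spinach 11.92, strawberries 3.672, chickpeas 1.233, hummus 1.15.
Take 3 servings of spinach: uses 111 kcal, +1323.0 mg potassium (running total 1323.0 mg).
Take 1 serving of strawberries: uses 67 kcal, +246.0 mg potassium (running total 1569.0 mg).
Take 1 serving of chickpeas: uses 288 kcal, +355.0 mg potassium (running total 1924.0 mg).
Take 2.077 servings of hummus: uses 430 kcal, +494.4 mg potassium (running total 2418.4 mg).
Filling greedily by potassium-per-kcal is optimal for one linear limit, giving 2418.4 mg.

2418.4 mg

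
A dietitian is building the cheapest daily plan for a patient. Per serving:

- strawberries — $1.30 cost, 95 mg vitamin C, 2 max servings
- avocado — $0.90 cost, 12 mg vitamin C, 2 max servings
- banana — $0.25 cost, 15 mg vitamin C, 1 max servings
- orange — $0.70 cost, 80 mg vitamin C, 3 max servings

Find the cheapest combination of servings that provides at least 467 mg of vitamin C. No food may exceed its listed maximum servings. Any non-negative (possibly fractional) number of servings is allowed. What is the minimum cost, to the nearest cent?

Cost per mg of vitamin C: orange $0.0088, strawberries $0.0137, banana $0.0167, avocado $0.0750.
Take 3 servings of orange: +240.0 mg vitamin C for $2.10 (total $2.10, still need 227.0 mg).
Take 2 servings of strawberries: +190.0 mg vitamin C for $2.60 (total $4.70, still need 37.0 mg).
Take 1 serving of banana: +15.0 mg vitamin C for $0.25 (total $4.95, still need 22.0 mg).
Take 1.833 servings of avocado: +22.0 mg vitamin C for $1.65 (total $6.60, still need 0.0 mg).
Filling from the cheapest source first is optimal under one linear minimum: $6.60.

$6.60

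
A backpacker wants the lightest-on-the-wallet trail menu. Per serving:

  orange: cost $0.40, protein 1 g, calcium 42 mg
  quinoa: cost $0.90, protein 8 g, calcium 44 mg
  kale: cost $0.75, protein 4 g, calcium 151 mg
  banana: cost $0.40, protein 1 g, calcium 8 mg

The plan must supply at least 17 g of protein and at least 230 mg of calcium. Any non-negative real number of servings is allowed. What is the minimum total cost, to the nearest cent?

$2.23

For a min-cost LP with two ≥-constraints, a basic feasible solution has at most two positive variables.
orange only: max(17/1, 230/42) = 17 servings → $6.80.
quinoa only: max(17/8, 230/44) = 5.227 servings → $4.70.
kale only: max(17/4, 230/151) = 4.25 servings → $3.19.
banana only: max(17/1, 230/8) = 28.75 servings → $11.50.
orange + quinoa with both tight: 3.74 servings and 1.658 servings → $2.99.
orange + kale: the both-tight solution has a negative serving — not a feasible corner.
orange + banana with both tight: 2.765 servings and 14.24 servings → $6.80.
quinoa + kale with both tight: 1.596 servings and 1.058 servings → $2.23.
quinoa + banana with both targets exact would need a negative amount; discard.
kale + banana with both tight: 0.7899 servings and 13.84 servings → $6.13.
The minimum over all feasible corners is $2.23.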